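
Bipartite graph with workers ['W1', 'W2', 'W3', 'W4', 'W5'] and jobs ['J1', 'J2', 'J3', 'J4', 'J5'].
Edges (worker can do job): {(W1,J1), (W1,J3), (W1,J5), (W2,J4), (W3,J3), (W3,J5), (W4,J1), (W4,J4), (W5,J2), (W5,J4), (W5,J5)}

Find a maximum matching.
Matching: {(W1,J5), (W2,J4), (W3,J3), (W4,J1), (W5,J2)}

Maximum matching (size 5):
  W1 → J5
  W2 → J4
  W3 → J3
  W4 → J1
  W5 → J2

Each worker is assigned to at most one job, and each job to at most one worker.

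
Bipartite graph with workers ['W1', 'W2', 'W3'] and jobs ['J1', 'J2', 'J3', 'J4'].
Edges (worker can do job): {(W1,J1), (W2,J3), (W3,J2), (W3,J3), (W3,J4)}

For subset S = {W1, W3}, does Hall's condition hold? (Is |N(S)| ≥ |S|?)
Yes: |N(S)| = 4, |S| = 2

Subset S = {W1, W3}
Neighbors N(S) = {J1, J2, J3, J4}

|N(S)| = 4, |S| = 2
Hall's condition: |N(S)| ≥ |S| is satisfied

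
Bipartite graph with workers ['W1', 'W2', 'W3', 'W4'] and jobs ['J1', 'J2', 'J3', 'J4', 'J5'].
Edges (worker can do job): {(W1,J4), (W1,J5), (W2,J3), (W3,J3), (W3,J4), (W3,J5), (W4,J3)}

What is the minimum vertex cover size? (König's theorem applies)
Minimum vertex cover size = 3

By König's theorem: in bipartite graphs,
min vertex cover = max matching = 3

Maximum matching has size 3, so minimum vertex cover also has size 3.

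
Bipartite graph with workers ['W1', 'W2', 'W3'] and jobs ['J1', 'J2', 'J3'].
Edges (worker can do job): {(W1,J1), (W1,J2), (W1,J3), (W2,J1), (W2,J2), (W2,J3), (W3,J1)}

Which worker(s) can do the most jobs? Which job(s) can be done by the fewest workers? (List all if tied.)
Most versatile: W1, W2 (3 jobs); Least covered: J2, J3 (2 workers)

Worker degrees (jobs they can do): W1:3, W2:3, W3:1
Job degrees (workers who can do it): J1:3, J2:2, J3:2

Maximum worker degree is 3, achieved by: W1, W2
Minimum job degree is 2, achieved by: J2, J3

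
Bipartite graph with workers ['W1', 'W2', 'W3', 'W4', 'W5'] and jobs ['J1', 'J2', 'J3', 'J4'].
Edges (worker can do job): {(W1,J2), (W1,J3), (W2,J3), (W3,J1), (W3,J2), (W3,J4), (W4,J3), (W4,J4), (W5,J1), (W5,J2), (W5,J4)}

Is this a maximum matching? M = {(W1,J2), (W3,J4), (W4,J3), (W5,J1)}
Yes, size 4 is maximum

Proposed matching has size 4.
Maximum matching size for this graph: 4.

This is a maximum matching.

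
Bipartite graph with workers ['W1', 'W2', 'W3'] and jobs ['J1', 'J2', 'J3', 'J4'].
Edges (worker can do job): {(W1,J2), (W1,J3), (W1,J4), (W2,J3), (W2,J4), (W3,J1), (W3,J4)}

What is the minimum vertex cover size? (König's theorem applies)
Minimum vertex cover size = 3

By König's theorem: in bipartite graphs,
min vertex cover = max matching = 3

Maximum matching has size 3, so minimum vertex cover also has size 3.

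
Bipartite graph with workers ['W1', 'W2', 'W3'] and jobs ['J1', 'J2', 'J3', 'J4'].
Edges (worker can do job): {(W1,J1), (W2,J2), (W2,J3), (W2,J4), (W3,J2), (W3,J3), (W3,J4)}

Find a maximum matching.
Matching: {(W1,J1), (W2,J2), (W3,J4)}

Maximum matching (size 3):
  W1 → J1
  W2 → J2
  W3 → J4

Each worker is assigned to at most one job, and each job to at most one worker.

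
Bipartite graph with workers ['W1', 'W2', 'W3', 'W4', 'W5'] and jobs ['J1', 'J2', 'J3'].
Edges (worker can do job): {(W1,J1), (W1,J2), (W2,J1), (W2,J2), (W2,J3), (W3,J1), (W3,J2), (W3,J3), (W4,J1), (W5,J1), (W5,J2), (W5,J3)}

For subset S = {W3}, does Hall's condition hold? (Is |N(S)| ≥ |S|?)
Yes: |N(S)| = 3, |S| = 1

Subset S = {W3}
Neighbors N(S) = {J1, J2, J3}

|N(S)| = 3, |S| = 1
Hall's condition: |N(S)| ≥ |S| is satisfied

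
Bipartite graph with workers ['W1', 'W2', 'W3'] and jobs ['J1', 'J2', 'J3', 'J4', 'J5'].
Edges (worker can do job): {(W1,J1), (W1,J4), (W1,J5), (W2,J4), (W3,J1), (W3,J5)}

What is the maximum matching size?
Maximum matching size = 3

Maximum matching: {(W1,J5), (W2,J4), (W3,J1)}
Size: 3

This assigns 3 workers to 3 distinct jobs.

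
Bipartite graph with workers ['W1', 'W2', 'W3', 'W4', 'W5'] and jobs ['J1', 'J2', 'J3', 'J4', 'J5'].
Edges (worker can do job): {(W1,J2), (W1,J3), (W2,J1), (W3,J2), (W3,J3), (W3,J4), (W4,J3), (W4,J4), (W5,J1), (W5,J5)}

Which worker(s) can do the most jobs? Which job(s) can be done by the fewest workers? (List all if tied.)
Most versatile: W3 (3 jobs); Least covered: J5 (1 workers)

Worker degrees (jobs they can do): W1:2, W2:1, W3:3, W4:2, W5:2
Job degrees (workers who can do it): J1:2, J2:2, J3:3, J4:2, J5:1

Maximum worker degree is 3, achieved by: W3
Minimum job degree is 1, achieved by: J5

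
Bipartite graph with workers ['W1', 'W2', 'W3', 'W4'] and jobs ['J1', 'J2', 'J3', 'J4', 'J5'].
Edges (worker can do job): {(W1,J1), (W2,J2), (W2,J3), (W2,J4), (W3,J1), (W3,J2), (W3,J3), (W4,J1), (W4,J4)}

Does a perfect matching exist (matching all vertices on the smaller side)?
Yes, perfect matching exists (size 4)

Perfect matching: {(W1,J1), (W2,J2), (W3,J3), (W4,J4)}
All 4 vertices on the smaller side are matched.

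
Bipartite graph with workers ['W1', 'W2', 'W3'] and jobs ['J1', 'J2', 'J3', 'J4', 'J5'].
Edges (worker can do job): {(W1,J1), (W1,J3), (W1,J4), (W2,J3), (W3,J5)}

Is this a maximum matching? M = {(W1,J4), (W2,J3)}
No, size 2 is not maximum

Proposed matching has size 2.
Maximum matching size for this graph: 3.

This is NOT maximum - can be improved to size 3.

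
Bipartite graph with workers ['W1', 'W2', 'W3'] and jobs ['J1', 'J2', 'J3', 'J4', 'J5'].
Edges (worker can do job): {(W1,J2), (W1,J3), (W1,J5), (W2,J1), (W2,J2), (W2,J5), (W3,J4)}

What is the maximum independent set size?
Maximum independent set = 5

By König's theorem:
- Min vertex cover = Max matching = 3
- Max independent set = Total vertices - Min vertex cover
- Max independent set = 8 - 3 = 5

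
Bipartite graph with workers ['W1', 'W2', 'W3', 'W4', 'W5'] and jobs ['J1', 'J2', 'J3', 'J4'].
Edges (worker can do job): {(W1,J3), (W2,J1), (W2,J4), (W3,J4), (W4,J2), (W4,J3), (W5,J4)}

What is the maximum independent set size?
Maximum independent set = 5

By König's theorem:
- Min vertex cover = Max matching = 4
- Max independent set = Total vertices - Min vertex cover
- Max independent set = 9 - 4 = 5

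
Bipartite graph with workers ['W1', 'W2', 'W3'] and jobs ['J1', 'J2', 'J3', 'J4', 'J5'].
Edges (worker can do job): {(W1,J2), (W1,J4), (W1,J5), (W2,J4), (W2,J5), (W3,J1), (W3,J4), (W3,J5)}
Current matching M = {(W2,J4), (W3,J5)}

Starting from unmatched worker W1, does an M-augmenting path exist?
Yes: W1 → J5 → W3 → J1

An M-augmenting path alternates non-matching / matching edges, starting and ending at unmatched vertices.
Path: W1 → J5 → W3 → J1
(J1 is unmatched in M, so the path is augmenting.)
Flipping edges along this path would increase |M| from 2 to 3.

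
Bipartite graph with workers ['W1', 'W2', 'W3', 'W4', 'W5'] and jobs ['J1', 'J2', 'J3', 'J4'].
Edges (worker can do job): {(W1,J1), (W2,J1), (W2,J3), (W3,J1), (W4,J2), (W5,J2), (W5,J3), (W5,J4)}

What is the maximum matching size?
Maximum matching size = 4

Maximum matching: {(W2,J3), (W3,J1), (W4,J2), (W5,J4)}
Size: 4

This assigns 4 workers to 4 distinct jobs.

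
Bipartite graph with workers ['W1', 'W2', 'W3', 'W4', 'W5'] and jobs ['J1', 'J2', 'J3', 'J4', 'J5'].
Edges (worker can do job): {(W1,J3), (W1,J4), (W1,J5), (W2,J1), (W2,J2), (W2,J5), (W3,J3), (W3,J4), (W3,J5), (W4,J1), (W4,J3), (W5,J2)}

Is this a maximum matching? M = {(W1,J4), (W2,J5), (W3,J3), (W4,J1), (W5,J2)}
Yes, size 5 is maximum

Proposed matching has size 5.
Maximum matching size for this graph: 5.

This is a maximum matching.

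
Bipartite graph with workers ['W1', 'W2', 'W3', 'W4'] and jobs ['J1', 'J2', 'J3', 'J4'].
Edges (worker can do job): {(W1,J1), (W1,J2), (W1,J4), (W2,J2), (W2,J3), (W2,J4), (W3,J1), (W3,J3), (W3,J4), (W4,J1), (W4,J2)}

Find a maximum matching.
Matching: {(W1,J1), (W2,J4), (W3,J3), (W4,J2)}

Maximum matching (size 4):
  W1 → J1
  W2 → J4
  W3 → J3
  W4 → J2

Each worker is assigned to at most one job, and each job to at most one worker.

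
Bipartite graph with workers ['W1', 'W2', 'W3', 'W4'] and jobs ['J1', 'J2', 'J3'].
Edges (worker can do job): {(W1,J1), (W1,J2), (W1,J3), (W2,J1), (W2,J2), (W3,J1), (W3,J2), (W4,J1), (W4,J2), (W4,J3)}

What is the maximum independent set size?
Maximum independent set = 4

By König's theorem:
- Min vertex cover = Max matching = 3
- Max independent set = Total vertices - Min vertex cover
- Max independent set = 7 - 3 = 4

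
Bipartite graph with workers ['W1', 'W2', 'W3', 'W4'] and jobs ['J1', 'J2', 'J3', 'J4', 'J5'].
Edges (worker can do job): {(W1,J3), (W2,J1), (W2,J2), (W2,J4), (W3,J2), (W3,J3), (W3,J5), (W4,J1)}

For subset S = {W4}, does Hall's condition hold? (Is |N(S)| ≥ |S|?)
Yes: |N(S)| = 1, |S| = 1

Subset S = {W4}
Neighbors N(S) = {J1}

|N(S)| = 1, |S| = 1
Hall's condition: |N(S)| ≥ |S| is satisfied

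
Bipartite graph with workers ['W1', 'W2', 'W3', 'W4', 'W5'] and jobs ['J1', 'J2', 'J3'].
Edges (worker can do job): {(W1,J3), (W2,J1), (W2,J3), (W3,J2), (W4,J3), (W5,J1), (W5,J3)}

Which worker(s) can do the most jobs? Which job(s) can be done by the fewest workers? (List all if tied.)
Most versatile: W2, W5 (2 jobs); Least covered: J2 (1 workers)

Worker degrees (jobs they can do): W1:1, W2:2, W3:1, W4:1, W5:2
Job degrees (workers who can do it): J1:2, J2:1, J3:4

Maximum worker degree is 2, achieved by: W2, W5
Minimum job degree is 1, achieved by: J2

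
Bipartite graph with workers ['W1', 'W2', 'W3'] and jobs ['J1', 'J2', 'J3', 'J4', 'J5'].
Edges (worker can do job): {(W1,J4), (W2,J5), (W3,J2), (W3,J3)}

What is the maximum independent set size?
Maximum independent set = 5

By König's theorem:
- Min vertex cover = Max matching = 3
- Max independent set = Total vertices - Min vertex cover
- Max independent set = 8 - 3 = 5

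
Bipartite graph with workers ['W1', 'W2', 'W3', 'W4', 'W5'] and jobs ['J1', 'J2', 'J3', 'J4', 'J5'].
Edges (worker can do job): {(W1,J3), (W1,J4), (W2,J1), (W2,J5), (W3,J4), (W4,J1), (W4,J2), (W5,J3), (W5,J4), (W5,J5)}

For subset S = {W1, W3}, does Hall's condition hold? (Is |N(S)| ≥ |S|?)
Yes: |N(S)| = 2, |S| = 2

Subset S = {W1, W3}
Neighbors N(S) = {J3, J4}

|N(S)| = 2, |S| = 2
Hall's condition: |N(S)| ≥ |S| is satisfied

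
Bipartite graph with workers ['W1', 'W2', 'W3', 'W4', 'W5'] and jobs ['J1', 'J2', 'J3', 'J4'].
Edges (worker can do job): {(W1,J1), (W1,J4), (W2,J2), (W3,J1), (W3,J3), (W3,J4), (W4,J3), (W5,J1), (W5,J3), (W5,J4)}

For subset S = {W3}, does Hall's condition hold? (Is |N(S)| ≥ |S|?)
Yes: |N(S)| = 3, |S| = 1

Subset S = {W3}
Neighbors N(S) = {J1, J3, J4}

|N(S)| = 3, |S| = 1
Hall's condition: |N(S)| ≥ |S| is satisfied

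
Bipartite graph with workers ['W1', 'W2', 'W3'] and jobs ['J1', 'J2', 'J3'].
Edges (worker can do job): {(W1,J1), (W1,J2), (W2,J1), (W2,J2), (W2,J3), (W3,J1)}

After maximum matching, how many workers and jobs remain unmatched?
Unmatched: 0 workers, 0 jobs

Maximum matching size: 3
Workers: 3 total, 3 matched, 0 unmatched
Jobs: 3 total, 3 matched, 0 unmatched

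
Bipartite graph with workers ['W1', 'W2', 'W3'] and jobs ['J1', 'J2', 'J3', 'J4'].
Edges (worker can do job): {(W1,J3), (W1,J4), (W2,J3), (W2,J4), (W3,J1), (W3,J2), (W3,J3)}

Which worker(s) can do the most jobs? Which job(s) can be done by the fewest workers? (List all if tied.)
Most versatile: W3 (3 jobs); Least covered: J1, J2 (1 workers)

Worker degrees (jobs they can do): W1:2, W2:2, W3:3
Job degrees (workers who can do it): J1:1, J2:1, J3:3, J4:2

Maximum worker degree is 3, achieved by: W3
Minimum job degree is 1, achieved by: J1, J2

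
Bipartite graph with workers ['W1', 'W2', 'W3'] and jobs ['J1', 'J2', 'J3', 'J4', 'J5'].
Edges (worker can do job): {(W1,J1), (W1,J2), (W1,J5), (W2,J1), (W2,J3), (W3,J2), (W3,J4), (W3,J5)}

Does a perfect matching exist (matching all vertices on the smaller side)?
Yes, perfect matching exists (size 3)

Perfect matching: {(W1,J1), (W2,J3), (W3,J2)}
All 3 vertices on the smaller side are matched.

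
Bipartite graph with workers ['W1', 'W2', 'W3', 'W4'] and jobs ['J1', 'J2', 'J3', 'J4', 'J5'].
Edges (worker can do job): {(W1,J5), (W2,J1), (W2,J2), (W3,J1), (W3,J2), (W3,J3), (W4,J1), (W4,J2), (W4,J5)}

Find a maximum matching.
Matching: {(W1,J5), (W2,J2), (W3,J3), (W4,J1)}

Maximum matching (size 4):
  W1 → J5
  W2 → J2
  W3 → J3
  W4 → J1

Each worker is assigned to at most one job, and each job to at most one worker.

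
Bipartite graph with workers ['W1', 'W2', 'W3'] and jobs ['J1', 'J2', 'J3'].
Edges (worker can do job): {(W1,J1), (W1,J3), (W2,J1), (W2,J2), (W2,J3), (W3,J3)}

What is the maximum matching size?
Maximum matching size = 3

Maximum matching: {(W1,J1), (W2,J2), (W3,J3)}
Size: 3

This assigns 3 workers to 3 distinct jobs.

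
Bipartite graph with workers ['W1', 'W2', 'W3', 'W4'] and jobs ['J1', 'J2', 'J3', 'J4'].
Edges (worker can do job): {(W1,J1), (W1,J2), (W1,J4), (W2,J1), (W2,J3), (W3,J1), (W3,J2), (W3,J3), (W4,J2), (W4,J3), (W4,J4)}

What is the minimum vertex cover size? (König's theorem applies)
Minimum vertex cover size = 4

By König's theorem: in bipartite graphs,
min vertex cover = max matching = 4

Maximum matching has size 4, so minimum vertex cover also has size 4.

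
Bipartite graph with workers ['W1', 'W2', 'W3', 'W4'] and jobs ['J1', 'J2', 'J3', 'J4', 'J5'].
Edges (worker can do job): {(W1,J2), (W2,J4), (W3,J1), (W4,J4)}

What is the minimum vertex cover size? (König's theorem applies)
Minimum vertex cover size = 3

By König's theorem: in bipartite graphs,
min vertex cover = max matching = 3

Maximum matching has size 3, so minimum vertex cover also has size 3.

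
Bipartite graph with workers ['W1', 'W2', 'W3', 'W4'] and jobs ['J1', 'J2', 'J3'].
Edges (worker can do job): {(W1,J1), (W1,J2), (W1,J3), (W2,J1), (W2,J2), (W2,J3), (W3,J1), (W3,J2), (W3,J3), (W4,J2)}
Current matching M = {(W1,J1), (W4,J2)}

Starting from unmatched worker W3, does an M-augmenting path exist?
Yes: W3 → J3

An M-augmenting path alternates non-matching / matching edges, starting and ending at unmatched vertices.
Path: W3 → J3
(J3 is unmatched in M, so the path is augmenting.)
Flipping edges along this path would increase |M| from 2 to 3.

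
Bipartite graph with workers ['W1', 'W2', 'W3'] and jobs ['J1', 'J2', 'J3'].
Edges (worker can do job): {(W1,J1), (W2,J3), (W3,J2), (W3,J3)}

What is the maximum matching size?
Maximum matching size = 3

Maximum matching: {(W1,J1), (W2,J3), (W3,J2)}
Size: 3

This assigns 3 workers to 3 distinct jobs.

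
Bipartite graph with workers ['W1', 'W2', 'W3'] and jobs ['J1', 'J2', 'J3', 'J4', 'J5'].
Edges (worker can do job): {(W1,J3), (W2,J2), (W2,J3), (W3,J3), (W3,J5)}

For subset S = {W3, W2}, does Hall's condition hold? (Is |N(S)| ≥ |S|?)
Yes: |N(S)| = 3, |S| = 2

Subset S = {W3, W2}
Neighbors N(S) = {J2, J3, J5}

|N(S)| = 3, |S| = 2
Hall's condition: |N(S)| ≥ |S| is satisfied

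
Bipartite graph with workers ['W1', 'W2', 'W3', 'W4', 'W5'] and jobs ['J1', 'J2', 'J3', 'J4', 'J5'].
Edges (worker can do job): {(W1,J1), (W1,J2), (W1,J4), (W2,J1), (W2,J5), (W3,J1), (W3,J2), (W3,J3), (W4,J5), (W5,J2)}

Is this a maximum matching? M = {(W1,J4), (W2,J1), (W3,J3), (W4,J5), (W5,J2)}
Yes, size 5 is maximum

Proposed matching has size 5.
Maximum matching size for this graph: 5.

This is a maximum matching.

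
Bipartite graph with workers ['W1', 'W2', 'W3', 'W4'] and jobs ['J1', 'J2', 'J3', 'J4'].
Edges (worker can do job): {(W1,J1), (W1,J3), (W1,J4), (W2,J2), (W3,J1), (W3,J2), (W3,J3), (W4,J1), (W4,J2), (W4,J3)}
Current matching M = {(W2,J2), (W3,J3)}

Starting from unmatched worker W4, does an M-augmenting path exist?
Yes: W4 → J1

An M-augmenting path alternates non-matching / matching edges, starting and ending at unmatched vertices.
Path: W4 → J1
(J1 is unmatched in M, so the path is augmenting.)
Flipping edges along this path would increase |M| from 2 to 3.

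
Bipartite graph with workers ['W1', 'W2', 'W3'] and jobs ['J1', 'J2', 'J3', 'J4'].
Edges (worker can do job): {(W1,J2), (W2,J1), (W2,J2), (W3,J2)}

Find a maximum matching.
Matching: {(W2,J1), (W3,J2)}

Maximum matching (size 2):
  W2 → J1
  W3 → J2

Each worker is assigned to at most one job, and each job to at most one worker.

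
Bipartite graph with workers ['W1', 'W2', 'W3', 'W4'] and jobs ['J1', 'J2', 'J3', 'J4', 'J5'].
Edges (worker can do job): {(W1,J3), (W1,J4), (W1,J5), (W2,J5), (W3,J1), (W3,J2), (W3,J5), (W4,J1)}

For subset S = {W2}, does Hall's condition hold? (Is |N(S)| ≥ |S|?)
Yes: |N(S)| = 1, |S| = 1

Subset S = {W2}
Neighbors N(S) = {J5}

|N(S)| = 1, |S| = 1
Hall's condition: |N(S)| ≥ |S| is satisfied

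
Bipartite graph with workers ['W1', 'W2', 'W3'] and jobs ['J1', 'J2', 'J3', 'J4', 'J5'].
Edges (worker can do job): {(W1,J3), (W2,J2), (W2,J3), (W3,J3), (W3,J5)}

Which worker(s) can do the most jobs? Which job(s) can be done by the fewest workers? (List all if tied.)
Most versatile: W2, W3 (2 jobs); Least covered: J1, J4 (0 workers)

Worker degrees (jobs they can do): W1:1, W2:2, W3:2
Job degrees (workers who can do it): J1:0, J2:1, J3:3, J4:0, J5:1

Maximum worker degree is 2, achieved by: W2, W3
Minimum job degree is 0, achieved by: J1, J4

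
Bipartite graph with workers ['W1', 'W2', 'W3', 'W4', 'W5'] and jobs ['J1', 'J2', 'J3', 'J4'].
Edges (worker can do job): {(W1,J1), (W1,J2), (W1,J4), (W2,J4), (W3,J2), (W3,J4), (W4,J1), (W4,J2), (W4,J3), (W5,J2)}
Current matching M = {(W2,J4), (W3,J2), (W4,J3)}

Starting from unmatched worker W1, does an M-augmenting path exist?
Yes: W1 → J1

An M-augmenting path alternates non-matching / matching edges, starting and ending at unmatched vertices.
Path: W1 → J1
(J1 is unmatched in M, so the path is augmenting.)
Flipping edges along this path would increase |M| from 3 to 4.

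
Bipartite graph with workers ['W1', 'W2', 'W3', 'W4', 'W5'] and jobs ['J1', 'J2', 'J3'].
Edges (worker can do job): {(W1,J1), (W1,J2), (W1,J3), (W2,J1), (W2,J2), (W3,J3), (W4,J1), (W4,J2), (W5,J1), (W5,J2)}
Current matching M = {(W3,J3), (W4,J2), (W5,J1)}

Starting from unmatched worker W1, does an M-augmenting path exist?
No augmenting path from W1

Alternating search from W1 reaches jobs: {J1, J2, J3}.
Every reachable job is already matched in M, and following those matched edges back to workers exposes no further unvisited jobs.
No M-augmenting path from W1 exists.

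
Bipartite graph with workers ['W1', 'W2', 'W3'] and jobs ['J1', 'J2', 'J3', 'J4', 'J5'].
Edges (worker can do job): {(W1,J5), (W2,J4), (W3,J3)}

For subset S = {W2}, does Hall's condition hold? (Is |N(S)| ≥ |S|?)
Yes: |N(S)| = 1, |S| = 1

Subset S = {W2}
Neighbors N(S) = {J4}

|N(S)| = 1, |S| = 1
Hall's condition: |N(S)| ≥ |S| is satisfied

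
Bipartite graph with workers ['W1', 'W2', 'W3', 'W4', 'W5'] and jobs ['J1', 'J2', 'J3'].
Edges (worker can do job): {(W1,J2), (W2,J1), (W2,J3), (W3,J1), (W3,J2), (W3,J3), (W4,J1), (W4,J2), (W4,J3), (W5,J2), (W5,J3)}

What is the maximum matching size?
Maximum matching size = 3

Maximum matching: {(W3,J3), (W4,J1), (W5,J2)}
Size: 3

This assigns 3 workers to 3 distinct jobs.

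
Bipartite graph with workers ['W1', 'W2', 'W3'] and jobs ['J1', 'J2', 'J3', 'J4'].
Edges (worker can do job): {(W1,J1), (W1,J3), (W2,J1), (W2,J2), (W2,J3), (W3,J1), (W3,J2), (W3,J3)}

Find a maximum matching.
Matching: {(W1,J1), (W2,J3), (W3,J2)}

Maximum matching (size 3):
  W1 → J1
  W2 → J3
  W3 → J2

Each worker is assigned to at most one job, and each job to at most one worker.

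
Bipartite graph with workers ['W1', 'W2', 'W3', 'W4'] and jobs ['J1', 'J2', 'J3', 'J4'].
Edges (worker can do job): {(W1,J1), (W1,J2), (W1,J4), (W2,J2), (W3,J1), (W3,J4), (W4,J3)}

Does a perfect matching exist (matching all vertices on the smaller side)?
Yes, perfect matching exists (size 4)

Perfect matching: {(W1,J1), (W2,J2), (W3,J4), (W4,J3)}
All 4 vertices on the smaller side are matched.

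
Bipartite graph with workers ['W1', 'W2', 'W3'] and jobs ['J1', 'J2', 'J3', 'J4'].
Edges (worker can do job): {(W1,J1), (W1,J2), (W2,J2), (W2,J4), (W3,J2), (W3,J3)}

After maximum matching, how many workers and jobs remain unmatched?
Unmatched: 0 workers, 1 jobs

Maximum matching size: 3
Workers: 3 total, 3 matched, 0 unmatched
Jobs: 4 total, 3 matched, 1 unmatched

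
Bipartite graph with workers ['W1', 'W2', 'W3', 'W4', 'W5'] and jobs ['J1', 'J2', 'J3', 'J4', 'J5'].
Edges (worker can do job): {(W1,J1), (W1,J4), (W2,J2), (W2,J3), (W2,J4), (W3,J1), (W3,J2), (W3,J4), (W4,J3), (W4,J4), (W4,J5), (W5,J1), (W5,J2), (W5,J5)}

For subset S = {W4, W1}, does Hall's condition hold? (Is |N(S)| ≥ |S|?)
Yes: |N(S)| = 4, |S| = 2

Subset S = {W4, W1}
Neighbors N(S) = {J1, J3, J4, J5}

|N(S)| = 4, |S| = 2
Hall's condition: |N(S)| ≥ |S| is satisfied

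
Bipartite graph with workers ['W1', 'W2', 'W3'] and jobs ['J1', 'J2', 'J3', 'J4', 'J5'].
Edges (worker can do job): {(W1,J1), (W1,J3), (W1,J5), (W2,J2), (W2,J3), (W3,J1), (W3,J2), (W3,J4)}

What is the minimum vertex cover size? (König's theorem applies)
Minimum vertex cover size = 3

By König's theorem: in bipartite graphs,
min vertex cover = max matching = 3

Maximum matching has size 3, so minimum vertex cover also has size 3.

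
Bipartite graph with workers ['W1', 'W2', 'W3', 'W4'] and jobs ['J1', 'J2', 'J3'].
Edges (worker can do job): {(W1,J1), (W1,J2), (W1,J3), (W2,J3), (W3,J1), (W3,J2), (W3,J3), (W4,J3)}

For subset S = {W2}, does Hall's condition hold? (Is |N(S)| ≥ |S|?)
Yes: |N(S)| = 1, |S| = 1

Subset S = {W2}
Neighbors N(S) = {J3}

|N(S)| = 1, |S| = 1
Hall's condition: |N(S)| ≥ |S| is satisfied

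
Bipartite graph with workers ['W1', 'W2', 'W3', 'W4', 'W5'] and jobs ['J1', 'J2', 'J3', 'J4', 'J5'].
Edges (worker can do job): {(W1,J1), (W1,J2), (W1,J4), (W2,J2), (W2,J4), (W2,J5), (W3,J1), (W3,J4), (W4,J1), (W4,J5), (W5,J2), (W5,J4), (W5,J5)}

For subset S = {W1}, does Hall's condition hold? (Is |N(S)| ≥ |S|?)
Yes: |N(S)| = 3, |S| = 1

Subset S = {W1}
Neighbors N(S) = {J1, J2, J4}

|N(S)| = 3, |S| = 1
Hall's condition: |N(S)| ≥ |S| is satisfied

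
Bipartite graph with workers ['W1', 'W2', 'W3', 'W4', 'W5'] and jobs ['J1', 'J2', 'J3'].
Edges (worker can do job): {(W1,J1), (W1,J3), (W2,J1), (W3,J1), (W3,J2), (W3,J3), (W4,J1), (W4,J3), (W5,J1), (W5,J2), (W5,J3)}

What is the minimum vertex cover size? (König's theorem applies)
Minimum vertex cover size = 3

By König's theorem: in bipartite graphs,
min vertex cover = max matching = 3

Maximum matching has size 3, so minimum vertex cover also has size 3.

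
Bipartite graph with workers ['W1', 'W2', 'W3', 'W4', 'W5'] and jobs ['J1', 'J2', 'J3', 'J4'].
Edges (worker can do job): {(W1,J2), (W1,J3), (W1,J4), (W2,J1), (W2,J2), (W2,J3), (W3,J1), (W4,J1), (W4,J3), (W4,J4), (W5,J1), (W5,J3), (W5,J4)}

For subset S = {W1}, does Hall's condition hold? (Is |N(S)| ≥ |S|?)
Yes: |N(S)| = 3, |S| = 1

Subset S = {W1}
Neighbors N(S) = {J2, J3, J4}

|N(S)| = 3, |S| = 1
Hall's condition: |N(S)| ≥ |S| is satisfied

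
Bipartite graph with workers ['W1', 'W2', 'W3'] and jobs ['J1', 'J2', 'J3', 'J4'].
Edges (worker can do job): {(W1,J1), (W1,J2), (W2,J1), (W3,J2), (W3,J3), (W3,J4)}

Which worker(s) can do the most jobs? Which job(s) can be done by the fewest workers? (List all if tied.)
Most versatile: W3 (3 jobs); Least covered: J3, J4 (1 workers)

Worker degrees (jobs they can do): W1:2, W2:1, W3:3
Job degrees (workers who can do it): J1:2, J2:2, J3:1, J4:1

Maximum worker degree is 3, achieved by: W3
Minimum job degree is 1, achieved by: J3, J4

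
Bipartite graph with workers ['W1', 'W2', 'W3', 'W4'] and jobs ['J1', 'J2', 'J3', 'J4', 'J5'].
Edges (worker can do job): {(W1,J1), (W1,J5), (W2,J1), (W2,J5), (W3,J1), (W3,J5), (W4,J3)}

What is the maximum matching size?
Maximum matching size = 3

Maximum matching: {(W1,J5), (W3,J1), (W4,J3)}
Size: 3

This assigns 3 workers to 3 distinct jobs.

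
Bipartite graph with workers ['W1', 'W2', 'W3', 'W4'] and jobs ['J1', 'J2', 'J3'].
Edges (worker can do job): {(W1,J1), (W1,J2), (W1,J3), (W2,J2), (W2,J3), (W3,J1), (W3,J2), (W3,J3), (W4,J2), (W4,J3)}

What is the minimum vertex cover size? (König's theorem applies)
Minimum vertex cover size = 3

By König's theorem: in bipartite graphs,
min vertex cover = max matching = 3

Maximum matching has size 3, so minimum vertex cover also has size 3.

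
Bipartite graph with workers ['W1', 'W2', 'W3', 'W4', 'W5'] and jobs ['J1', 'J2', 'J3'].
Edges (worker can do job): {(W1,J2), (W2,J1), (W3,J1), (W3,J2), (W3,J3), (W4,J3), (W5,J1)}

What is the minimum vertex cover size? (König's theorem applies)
Minimum vertex cover size = 3

By König's theorem: in bipartite graphs,
min vertex cover = max matching = 3

Maximum matching has size 3, so minimum vertex cover also has size 3.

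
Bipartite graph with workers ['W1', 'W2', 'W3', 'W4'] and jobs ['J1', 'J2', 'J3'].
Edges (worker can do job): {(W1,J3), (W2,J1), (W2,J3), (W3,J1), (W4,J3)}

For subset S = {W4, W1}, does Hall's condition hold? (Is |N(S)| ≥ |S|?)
No: |N(S)| = 1, |S| = 2

Subset S = {W4, W1}
Neighbors N(S) = {J3}

|N(S)| = 1, |S| = 2
Hall's condition: |N(S)| ≥ |S| is NOT satisfied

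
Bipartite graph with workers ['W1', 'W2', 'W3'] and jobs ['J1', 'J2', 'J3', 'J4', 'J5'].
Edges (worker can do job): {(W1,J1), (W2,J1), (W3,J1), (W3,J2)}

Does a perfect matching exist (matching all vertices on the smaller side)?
No, maximum matching has size 2 < 3

Maximum matching has size 2, need 3 for perfect matching.
Unmatched workers: ['W2']
Unmatched jobs: ['J3', 'J5', 'J4']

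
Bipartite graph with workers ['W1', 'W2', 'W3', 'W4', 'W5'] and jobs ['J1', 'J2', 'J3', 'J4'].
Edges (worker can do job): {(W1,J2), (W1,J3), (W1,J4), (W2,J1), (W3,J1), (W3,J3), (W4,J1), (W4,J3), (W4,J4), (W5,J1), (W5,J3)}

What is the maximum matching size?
Maximum matching size = 4

Maximum matching: {(W1,J2), (W3,J3), (W4,J4), (W5,J1)}
Size: 4

This assigns 4 workers to 4 distinct jobs.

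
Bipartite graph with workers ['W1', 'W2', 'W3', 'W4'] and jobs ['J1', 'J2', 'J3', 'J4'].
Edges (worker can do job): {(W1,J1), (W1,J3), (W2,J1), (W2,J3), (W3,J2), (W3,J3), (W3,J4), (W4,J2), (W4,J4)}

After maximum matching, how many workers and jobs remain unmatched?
Unmatched: 0 workers, 0 jobs

Maximum matching size: 4
Workers: 4 total, 4 matched, 0 unmatched
Jobs: 4 total, 4 matched, 0 unmatched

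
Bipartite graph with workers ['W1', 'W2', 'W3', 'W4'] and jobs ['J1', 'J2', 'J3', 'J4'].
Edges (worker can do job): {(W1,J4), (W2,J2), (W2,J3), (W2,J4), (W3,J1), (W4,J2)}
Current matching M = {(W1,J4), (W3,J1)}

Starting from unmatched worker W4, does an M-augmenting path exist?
Yes: W4 → J2

An M-augmenting path alternates non-matching / matching edges, starting and ending at unmatched vertices.
Path: W4 → J2
(J2 is unmatched in M, so the path is augmenting.)
Flipping edges along this path would increase |M| from 2 to 3.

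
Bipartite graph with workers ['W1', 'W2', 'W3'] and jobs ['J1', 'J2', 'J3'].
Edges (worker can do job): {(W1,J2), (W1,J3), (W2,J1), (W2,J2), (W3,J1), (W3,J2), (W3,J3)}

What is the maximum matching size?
Maximum matching size = 3

Maximum matching: {(W1,J3), (W2,J1), (W3,J2)}
Size: 3

This assigns 3 workers to 3 distinct jobs.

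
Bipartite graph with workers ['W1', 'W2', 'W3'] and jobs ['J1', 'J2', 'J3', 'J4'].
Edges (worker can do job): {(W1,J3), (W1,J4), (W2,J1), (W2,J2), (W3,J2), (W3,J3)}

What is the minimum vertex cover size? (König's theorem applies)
Minimum vertex cover size = 3

By König's theorem: in bipartite graphs,
min vertex cover = max matching = 3

Maximum matching has size 3, so minimum vertex cover also has size 3.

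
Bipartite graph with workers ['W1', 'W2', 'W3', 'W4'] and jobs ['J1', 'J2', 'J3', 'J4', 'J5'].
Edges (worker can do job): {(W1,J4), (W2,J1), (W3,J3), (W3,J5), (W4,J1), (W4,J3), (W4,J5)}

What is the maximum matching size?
Maximum matching size = 4

Maximum matching: {(W1,J4), (W2,J1), (W3,J5), (W4,J3)}
Size: 4

This assigns 4 workers to 4 distinct jobs.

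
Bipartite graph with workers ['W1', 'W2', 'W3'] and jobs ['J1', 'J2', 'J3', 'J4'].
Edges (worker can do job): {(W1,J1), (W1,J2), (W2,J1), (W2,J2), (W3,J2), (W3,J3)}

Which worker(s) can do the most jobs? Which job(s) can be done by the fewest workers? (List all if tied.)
Most versatile: W1, W2, W3 (2 jobs); Least covered: J4 (0 workers)

Worker degrees (jobs they can do): W1:2, W2:2, W3:2
Job degrees (workers who can do it): J1:2, J2:3, J3:1, J4:0

Maximum worker degree is 2, achieved by: W1, W2, W3
Minimum job degree is 0, achieved by: J4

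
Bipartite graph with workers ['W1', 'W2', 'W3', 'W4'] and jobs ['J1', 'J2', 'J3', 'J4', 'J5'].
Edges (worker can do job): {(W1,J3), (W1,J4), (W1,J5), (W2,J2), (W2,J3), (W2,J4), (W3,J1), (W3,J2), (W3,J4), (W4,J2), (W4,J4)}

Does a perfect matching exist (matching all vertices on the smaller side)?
Yes, perfect matching exists (size 4)

Perfect matching: {(W1,J5), (W2,J3), (W3,J4), (W4,J2)}
All 4 vertices on the smaller side are matched.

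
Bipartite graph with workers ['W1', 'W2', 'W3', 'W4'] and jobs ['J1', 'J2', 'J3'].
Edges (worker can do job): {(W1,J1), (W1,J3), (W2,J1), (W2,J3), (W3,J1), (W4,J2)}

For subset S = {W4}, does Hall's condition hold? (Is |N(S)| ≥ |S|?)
Yes: |N(S)| = 1, |S| = 1

Subset S = {W4}
Neighbors N(S) = {J2}

|N(S)| = 1, |S| = 1
Hall's condition: |N(S)| ≥ |S| is satisfied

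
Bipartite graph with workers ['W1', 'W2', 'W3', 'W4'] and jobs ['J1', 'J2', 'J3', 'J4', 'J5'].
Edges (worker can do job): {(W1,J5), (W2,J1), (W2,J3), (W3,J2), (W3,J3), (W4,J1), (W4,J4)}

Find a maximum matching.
Matching: {(W1,J5), (W2,J3), (W3,J2), (W4,J4)}

Maximum matching (size 4):
  W1 → J5
  W2 → J3
  W3 → J2
  W4 → J4

Each worker is assigned to at most one job, and each job to at most one worker.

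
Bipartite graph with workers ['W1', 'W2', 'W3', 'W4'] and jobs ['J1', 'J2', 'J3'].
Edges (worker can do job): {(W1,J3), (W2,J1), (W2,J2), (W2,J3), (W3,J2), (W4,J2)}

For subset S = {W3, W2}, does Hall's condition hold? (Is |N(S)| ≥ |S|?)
Yes: |N(S)| = 3, |S| = 2

Subset S = {W3, W2}
Neighbors N(S) = {J1, J2, J3}

|N(S)| = 3, |S| = 2
Hall's condition: |N(S)| ≥ |S| is satisfied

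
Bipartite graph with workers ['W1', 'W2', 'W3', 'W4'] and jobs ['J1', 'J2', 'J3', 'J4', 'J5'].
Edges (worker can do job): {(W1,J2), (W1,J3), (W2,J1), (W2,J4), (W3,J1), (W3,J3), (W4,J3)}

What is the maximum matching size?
Maximum matching size = 4

Maximum matching: {(W1,J2), (W2,J4), (W3,J1), (W4,J3)}
Size: 4

This assigns 4 workers to 4 distinct jobs.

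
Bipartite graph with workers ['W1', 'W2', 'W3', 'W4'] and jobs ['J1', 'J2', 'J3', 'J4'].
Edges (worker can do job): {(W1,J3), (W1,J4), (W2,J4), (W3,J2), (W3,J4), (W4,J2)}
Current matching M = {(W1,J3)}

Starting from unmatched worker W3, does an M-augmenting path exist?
Yes: W3 → J4

An M-augmenting path alternates non-matching / matching edges, starting and ending at unmatched vertices.
Path: W3 → J4
(J4 is unmatched in M, so the path is augmenting.)
Flipping edges along this path would increase |M| from 1 to 2.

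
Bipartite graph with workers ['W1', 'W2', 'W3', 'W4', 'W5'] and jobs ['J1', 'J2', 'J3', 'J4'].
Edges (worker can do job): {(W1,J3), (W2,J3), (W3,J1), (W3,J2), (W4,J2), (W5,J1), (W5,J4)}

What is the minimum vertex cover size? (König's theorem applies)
Minimum vertex cover size = 4

By König's theorem: in bipartite graphs,
min vertex cover = max matching = 4

Maximum matching has size 4, so minimum vertex cover also has size 4.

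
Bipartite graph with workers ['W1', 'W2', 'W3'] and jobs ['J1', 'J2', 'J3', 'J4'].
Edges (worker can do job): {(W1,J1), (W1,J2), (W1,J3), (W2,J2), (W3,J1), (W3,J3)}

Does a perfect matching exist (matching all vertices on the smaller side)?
Yes, perfect matching exists (size 3)

Perfect matching: {(W1,J1), (W2,J2), (W3,J3)}
All 3 vertices on the smaller side are matched.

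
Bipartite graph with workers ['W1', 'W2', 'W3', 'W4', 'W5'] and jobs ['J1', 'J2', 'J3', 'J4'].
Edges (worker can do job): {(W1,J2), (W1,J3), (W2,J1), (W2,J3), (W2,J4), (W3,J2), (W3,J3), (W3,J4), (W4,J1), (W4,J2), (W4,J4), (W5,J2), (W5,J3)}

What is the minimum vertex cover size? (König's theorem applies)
Minimum vertex cover size = 4

By König's theorem: in bipartite graphs,
min vertex cover = max matching = 4

Maximum matching has size 4, so minimum vertex cover also has size 4.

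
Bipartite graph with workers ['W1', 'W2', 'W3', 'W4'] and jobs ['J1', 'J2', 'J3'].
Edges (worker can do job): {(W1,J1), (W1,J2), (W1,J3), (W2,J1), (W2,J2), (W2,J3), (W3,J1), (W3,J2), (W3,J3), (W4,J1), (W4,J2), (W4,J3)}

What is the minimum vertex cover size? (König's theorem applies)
Minimum vertex cover size = 3

By König's theorem: in bipartite graphs,
min vertex cover = max matching = 3

Maximum matching has size 3, so minimum vertex cover also has size 3.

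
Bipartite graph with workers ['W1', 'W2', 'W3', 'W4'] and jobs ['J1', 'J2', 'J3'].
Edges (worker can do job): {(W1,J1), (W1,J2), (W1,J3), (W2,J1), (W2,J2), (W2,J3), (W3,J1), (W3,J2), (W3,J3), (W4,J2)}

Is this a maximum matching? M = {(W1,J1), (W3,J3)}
No, size 2 is not maximum

Proposed matching has size 2.
Maximum matching size for this graph: 3.

This is NOT maximum - can be improved to size 3.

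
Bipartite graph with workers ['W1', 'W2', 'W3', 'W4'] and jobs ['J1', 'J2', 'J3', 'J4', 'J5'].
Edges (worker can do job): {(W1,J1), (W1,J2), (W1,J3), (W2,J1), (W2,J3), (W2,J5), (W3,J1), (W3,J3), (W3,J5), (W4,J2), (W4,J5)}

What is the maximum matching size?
Maximum matching size = 4

Maximum matching: {(W1,J2), (W2,J1), (W3,J3), (W4,J5)}
Size: 4

This assigns 4 workers to 4 distinct jobs.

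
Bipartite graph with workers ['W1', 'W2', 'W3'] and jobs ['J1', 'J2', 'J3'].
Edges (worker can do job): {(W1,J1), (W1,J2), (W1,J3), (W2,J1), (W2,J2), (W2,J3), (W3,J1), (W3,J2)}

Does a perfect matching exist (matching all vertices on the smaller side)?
Yes, perfect matching exists (size 3)

Perfect matching: {(W1,J3), (W2,J1), (W3,J2)}
All 3 vertices on the smaller side are matched.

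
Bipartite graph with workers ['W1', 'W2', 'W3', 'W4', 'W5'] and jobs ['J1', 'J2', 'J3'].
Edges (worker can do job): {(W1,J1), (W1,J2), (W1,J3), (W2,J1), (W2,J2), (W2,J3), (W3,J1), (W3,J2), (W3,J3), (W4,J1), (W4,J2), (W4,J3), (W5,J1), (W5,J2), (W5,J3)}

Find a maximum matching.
Matching: {(W3,J2), (W4,J1), (W5,J3)}

Maximum matching (size 3):
  W3 → J2
  W4 → J1
  W5 → J3

Each worker is assigned to at most one job, and each job to at most one worker.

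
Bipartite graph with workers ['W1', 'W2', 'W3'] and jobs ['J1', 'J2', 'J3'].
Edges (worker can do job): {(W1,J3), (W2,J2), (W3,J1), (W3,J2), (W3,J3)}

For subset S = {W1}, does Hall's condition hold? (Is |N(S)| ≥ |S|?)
Yes: |N(S)| = 1, |S| = 1

Subset S = {W1}
Neighbors N(S) = {J3}

|N(S)| = 1, |S| = 1
Hall's condition: |N(S)| ≥ |S| is satisfied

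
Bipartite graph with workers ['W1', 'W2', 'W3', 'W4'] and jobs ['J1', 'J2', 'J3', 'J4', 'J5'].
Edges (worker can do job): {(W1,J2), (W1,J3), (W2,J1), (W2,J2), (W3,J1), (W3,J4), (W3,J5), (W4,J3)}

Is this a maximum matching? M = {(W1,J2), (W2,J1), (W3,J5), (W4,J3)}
Yes, size 4 is maximum

Proposed matching has size 4.
Maximum matching size for this graph: 4.

This is a maximum matching.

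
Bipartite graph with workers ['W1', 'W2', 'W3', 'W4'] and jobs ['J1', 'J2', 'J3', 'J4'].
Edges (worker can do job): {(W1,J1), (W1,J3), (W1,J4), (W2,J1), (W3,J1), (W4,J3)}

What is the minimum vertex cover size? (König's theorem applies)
Minimum vertex cover size = 3

By König's theorem: in bipartite graphs,
min vertex cover = max matching = 3

Maximum matching has size 3, so minimum vertex cover also has size 3.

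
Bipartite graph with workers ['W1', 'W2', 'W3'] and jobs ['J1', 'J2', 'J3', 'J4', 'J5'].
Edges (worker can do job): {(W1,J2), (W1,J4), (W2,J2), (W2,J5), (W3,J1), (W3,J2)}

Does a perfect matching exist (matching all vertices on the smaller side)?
Yes, perfect matching exists (size 3)

Perfect matching: {(W1,J4), (W2,J5), (W3,J2)}
All 3 vertices on the smaller side are matched.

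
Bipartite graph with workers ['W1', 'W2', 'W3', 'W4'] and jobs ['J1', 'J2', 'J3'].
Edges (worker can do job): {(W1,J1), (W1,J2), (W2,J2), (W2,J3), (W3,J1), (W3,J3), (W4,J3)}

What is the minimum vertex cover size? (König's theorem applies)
Minimum vertex cover size = 3

By König's theorem: in bipartite graphs,
min vertex cover = max matching = 3

Maximum matching has size 3, so minimum vertex cover also has size 3.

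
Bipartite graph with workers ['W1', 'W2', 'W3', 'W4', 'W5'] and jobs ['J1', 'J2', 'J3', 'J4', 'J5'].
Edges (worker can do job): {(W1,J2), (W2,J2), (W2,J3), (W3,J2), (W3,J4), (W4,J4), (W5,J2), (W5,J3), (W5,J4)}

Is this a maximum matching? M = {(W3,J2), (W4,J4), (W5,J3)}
Yes, size 3 is maximum

Proposed matching has size 3.
Maximum matching size for this graph: 3.

This is a maximum matching.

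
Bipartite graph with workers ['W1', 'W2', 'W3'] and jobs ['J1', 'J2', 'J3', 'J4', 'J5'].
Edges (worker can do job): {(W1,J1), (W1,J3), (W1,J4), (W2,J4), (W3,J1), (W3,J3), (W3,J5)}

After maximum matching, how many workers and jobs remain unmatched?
Unmatched: 0 workers, 2 jobs

Maximum matching size: 3
Workers: 3 total, 3 matched, 0 unmatched
Jobs: 5 total, 3 matched, 2 unmatched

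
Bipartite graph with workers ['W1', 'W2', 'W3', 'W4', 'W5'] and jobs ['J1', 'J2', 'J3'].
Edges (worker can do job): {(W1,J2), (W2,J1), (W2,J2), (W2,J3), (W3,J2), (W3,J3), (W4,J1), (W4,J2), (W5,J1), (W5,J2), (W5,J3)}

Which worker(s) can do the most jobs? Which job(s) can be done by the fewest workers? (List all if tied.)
Most versatile: W2, W5 (3 jobs); Least covered: J1, J3 (3 workers)

Worker degrees (jobs they can do): W1:1, W2:3, W3:2, W4:2, W5:3
Job degrees (workers who can do it): J1:3, J2:5, J3:3

Maximum worker degree is 3, achieved by: W2, W5
Minimum job degree is 3, achieved by: J1, J3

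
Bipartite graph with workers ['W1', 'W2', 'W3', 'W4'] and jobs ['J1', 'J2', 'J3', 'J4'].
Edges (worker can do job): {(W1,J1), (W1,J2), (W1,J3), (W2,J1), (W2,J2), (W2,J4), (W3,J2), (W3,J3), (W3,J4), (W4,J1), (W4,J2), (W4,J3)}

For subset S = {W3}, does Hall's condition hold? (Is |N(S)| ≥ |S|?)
Yes: |N(S)| = 3, |S| = 1

Subset S = {W3}
Neighbors N(S) = {J2, J3, J4}

|N(S)| = 3, |S| = 1
Hall's condition: |N(S)| ≥ |S| is satisfied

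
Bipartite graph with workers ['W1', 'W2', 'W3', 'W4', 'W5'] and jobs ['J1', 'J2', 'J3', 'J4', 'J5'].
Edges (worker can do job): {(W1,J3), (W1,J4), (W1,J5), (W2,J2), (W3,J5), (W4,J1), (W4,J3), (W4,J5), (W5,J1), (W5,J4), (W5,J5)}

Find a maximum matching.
Matching: {(W1,J4), (W2,J2), (W3,J5), (W4,J3), (W5,J1)}

Maximum matching (size 5):
  W1 → J4
  W2 → J2
  W3 → J5
  W4 → J3
  W5 → J1

Each worker is assigned to at most one job, and each job to at most one worker.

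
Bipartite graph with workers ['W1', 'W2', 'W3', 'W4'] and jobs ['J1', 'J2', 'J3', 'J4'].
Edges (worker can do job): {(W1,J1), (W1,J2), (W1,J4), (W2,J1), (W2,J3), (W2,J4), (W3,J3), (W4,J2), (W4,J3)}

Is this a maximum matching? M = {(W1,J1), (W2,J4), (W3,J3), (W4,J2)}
Yes, size 4 is maximum

Proposed matching has size 4.
Maximum matching size for this graph: 4.

This is a maximum matching.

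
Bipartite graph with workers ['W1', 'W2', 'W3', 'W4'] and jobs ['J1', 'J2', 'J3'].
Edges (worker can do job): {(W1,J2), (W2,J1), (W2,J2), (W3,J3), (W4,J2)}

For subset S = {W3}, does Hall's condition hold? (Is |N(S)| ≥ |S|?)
Yes: |N(S)| = 1, |S| = 1

Subset S = {W3}
Neighbors N(S) = {J3}

|N(S)| = 1, |S| = 1
Hall's condition: |N(S)| ≥ |S| is satisfied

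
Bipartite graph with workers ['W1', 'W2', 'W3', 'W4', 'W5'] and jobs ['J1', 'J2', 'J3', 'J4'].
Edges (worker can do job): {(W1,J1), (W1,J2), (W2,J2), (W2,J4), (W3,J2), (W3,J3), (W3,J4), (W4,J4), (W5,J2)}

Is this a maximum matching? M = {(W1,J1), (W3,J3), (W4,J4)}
No, size 3 is not maximum

Proposed matching has size 3.
Maximum matching size for this graph: 4.

This is NOT maximum - can be improved to size 4.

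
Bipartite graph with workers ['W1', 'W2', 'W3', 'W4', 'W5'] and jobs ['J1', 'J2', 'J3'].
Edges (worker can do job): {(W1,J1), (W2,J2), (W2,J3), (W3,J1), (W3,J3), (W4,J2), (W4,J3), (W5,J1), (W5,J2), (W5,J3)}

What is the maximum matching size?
Maximum matching size = 3

Maximum matching: {(W3,J3), (W4,J2), (W5,J1)}
Size: 3

This assigns 3 workers to 3 distinct jobs.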